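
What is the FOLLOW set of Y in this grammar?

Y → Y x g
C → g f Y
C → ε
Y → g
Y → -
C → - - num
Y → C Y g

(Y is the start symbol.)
{ $, '-', 'g', 'x' }

To compute FOLLOW(Y), find every occurrence of Y on a right-hand side N → α Y β: add FIRST(β) \ {ε}, and if β is empty or nullable also add FOLLOW(N). Iterate to a fixed point.

Y is the start symbol, so $ ∈ FOLLOW(Y).
In Y → Y x g: Y is followed by x g, add FIRST(x g) \ {ε} = { 'x' }
In C → g f Y: Y is at the end, add FOLLOW(C)
In Y → C Y g: Y is followed by g, add FIRST(g) \ {ε} = { 'g' }

The FOLLOW sets referred to above (computed the same way, to a fixed point):
  FOLLOW(C) = { '-', 'g' }

Taking the union: FOLLOW(Y) = { $, '-', 'g', 'x' }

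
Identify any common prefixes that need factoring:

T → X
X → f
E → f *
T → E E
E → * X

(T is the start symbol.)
Left-factoring is needed when two productions for the same non-terminal
share a common prefix on the right-hand side.

Productions for T:
  T → X
  T → E E
Productions for E:
  E → f *
  E → * X

No common prefixes found.

Answer: No, left-factoring is not needed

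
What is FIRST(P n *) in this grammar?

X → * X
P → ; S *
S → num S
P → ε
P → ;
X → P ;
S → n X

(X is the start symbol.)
{ ';', 'n' }

FIRST sets of the non-terminals involved (from the grammar, by fixed-point iteration):
  FIRST(P) = { ';', ε }

To compute FIRST(P n *), process the symbols left to right:
Symbol P is a non-terminal. Add FIRST(P) \ {ε} = { ';' }
P is nullable (ε ∈ FIRST(P)), continue to the next symbol.
Symbol n is a terminal. Add 'n' and stop.
FIRST(P n *) = { ';', 'n' }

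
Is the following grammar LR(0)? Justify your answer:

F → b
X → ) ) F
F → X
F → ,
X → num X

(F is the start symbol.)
Augment with F' → F and build the canonical LR(0) collection (I0 = CLOSURE({[F' → . F]}), then GOTO on every symbol after a dot until no new states appear). It has 10 states:
  I0: { [F → . ,], [F → . X], [F → . b], [F' → . F], [X → . ) ) F], [X → . num X] }  — shift
  I1: { [X → ) . ) F] }  — shift
  I2: { [F → , .] }  — reduce
  I3: { [F' → F .] }  — accept
  I4: { [F → X .] }  — reduce
  I5: { [F → b .] }  — reduce
  I6: { [X → . ) ) F], [X → . num X], [X → num . X] }  — shift
  I7: { [X → num X .] }  — reduce
  I8: { [F → . ,], [F → . X], [F → . b], [X → ) ) . F], [X → . ) ) F], [X → . num X] }  — shift
  I9: { [X → ) ) F .] }  — reduce

Every state is either a pure shift/goto state or contains exactly one complete item and nothing to shift — no conflicts. The grammar is LR(0).

Answer: Yes, the grammar is LR(0)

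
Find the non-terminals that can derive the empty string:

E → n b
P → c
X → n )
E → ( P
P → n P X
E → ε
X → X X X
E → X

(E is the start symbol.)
A non-terminal is nullable if it can derive ε (the empty string): either it has an ε-production, or it has a production whose right-hand side consists entirely of nullable non-terminals.

ε-productions: E → ε
So E is immediately nullable.
No further non-terminal can be added: every production for the remaining non-terminals contains a terminal or a non-nullable non-terminal.
Nullable = { 'E' }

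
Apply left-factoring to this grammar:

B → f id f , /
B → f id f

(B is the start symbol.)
B → f id f B'
B' → , /
B' → ε

Left-factoring transforms A → αβ₁ | αβ₂ into A → αA' and A' → β₁ | β₂
(α is the longest common prefix among the alternatives). Repeat until
no nonterminal has two alternatives with a common prefix.

Round 1: B has alternatives sharing prefix 'f id f'. Introduce B': B → f id f B'
  Add: B' → , /
  Add: B' → ε

No remaining common prefixes — done.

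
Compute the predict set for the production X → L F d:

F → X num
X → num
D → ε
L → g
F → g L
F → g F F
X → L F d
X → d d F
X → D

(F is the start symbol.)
{ 'g' }

PREDICT(X → L F d) = (FIRST(RHS) \ {ε}) ∪ (FOLLOW(X) if ε ∈ FIRST(RHS), i.e. RHS ⇒* ε)
FIRST(L) = { 'g' }
FIRST(L F d) = { 'g' }
ε ∉ FIRST(L F d), so FOLLOW(X) is not added.
PREDICT(X → L F d) = { 'g' }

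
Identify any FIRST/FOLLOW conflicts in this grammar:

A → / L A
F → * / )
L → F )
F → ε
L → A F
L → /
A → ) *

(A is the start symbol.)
A FIRST/FOLLOW conflict occurs when a non-terminal N has a nullable alternative N → β (β ⇒* ε) and another alternative N → α with FIRST(α) ∩ FOLLOW(N) ≠ ∅: on such a lookahead the parser cannot decide between expanding α and letting N vanish via β.

Nullable non-terminals: F.

F: nullable alternative(s) F → ε; FOLLOW(F) = { ')', '/' }
  F → * / ): FIRST \ {ε} = { '*' } — disjoint from FOLLOW(F)
  F → ε: FIRST \ {ε} = { } — this is the only nullable alternative, skip

A, L have no nullable alternative, so no FIRST/FOLLOW check is needed there.

No FIRST/FOLLOW conflicts found.

Answer: No FIRST/FOLLOW conflicts.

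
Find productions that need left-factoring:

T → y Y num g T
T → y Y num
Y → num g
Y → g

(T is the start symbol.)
Left-factoring is needed when two productions for the same non-terminal
share a common prefix on the right-hand side.

Productions for T:
  T → y Y num g T
  T → y Y num
Productions for Y:
  Y → num g
  Y → g

Found common prefix 'y Y num' in productions for T

Answer: Yes, T has productions with common prefix 'y Y num'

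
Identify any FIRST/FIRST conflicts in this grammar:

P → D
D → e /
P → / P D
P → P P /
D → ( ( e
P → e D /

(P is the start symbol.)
Yes. P → D / P → P P '/' on { '(', 'e' }; P → D / P → e D '/' on { 'e' }; P → '/' P D / P → P P '/' on { '/' }; P → P P '/' / P → e D '/' on { 'e' }

A FIRST/FIRST conflict occurs when two productions N → α and N → β for the same non-terminal have FIRST(α) ∩ FIRST(β) ≠ ∅ (with ε ∈ FIRST of a nullable right-hand side, so two nullable alternatives also conflict).

FIRST sets of the non-terminals at (or reachable through a nullable prefix from) the front of some alternative:
  FIRST(D) = { '(', 'e' }
  FIRST(P) = { '(', '/', 'e' }

Productions for P:
  P → D: FIRST = { '(', 'e' }
  P → / P D: FIRST = { '/' }
  P → P P /: FIRST = { '(', '/', 'e' }
  P → e D /: FIRST = { 'e' }
Productions for D:
  D → e /: FIRST = { 'e' }
  D → ( ( e: FIRST = { '(' }

Conflict for P: P → D and P → P P /
  Overlap: { '(', 'e' }
Conflict for P: P → D and P → e D /
  Overlap: { 'e' }
Conflict for P: P → / P D and P → P P /
  Overlap: { '/' }
Conflict for P: P → P P / and P → e D /
  Overlap: { 'e' }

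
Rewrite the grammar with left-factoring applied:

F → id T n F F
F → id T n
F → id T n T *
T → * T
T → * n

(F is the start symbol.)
Left-factoring transforms A → αβ₁ | αβ₂ into A → αA' and A' → β₁ | β₂
(α is the longest common prefix among the alternatives). Repeat until
no nonterminal has two alternatives with a common prefix.

Round 1: F has alternatives sharing prefix 'id T n'. Introduce F': F → id T n F'
  Add: F' → F F
  Add: F' → ε
  Add: F' → T *

Round 2: T has alternatives sharing prefix '*'. Introduce T': T → * T'
  Add: T' → T
  Add: T' → n

No remaining common prefixes — done.

Resulting grammar:
F → id T n F'
F' → F F
F' → ε
F' → T *
T → * T'
T' → T
T' → n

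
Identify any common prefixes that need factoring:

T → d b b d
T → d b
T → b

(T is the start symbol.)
Yes, T has productions with common prefix 'd b'

Left-factoring is needed when two productions for the same non-terminal
share a common prefix on the right-hand side.

Productions for T:
  T → d b b d
  T → d b
  T → b

Found common prefix 'd b' in productions for T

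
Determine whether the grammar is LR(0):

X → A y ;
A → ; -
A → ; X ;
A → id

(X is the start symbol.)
A grammar is LR(0) if no state in the canonical LR(0) collection has:
  - both a shift item (dot before a terminal) and a complete item (shift-reduce conflict), or
  - two or more complete items (reduce-reduce conflict; the accept item [X' → X .] counts as a complete item here).

Augment with X' → X and build the canonical LR(0) collection (I0 = CLOSURE({[X' → . X]}), then GOTO on every symbol after a dot until no new states appear). It has 10 states:
  I0: { [A → . ; -], [A → . ; X ;], [A → . id], [X → . A y ;], [X' → . X] }  — shift
  I1: { [A → . ; -], [A → . ; X ;], [A → . id], [A → ; . -], [A → ; . X ;], [X → . A y ;] }  — shift
  I2: { [X → A . y ;] }  — shift
  I3: { [X' → X .] }  — accept
  I4: { [A → id .] }  — reduce
  I5: { [X → A y . ;] }  — shift
  I6: { [X → A y ; .] }  — reduce
  I7: { [A → ; - .] }  — reduce
  I8: { [A → ; X . ;] }  — shift
  I9: { [A → ; X ; .] }  — reduce

Every state is either a pure shift/goto state or contains exactly one complete item and nothing to shift — no conflicts. The grammar is LR(0).

Answer: Yes, the grammar is LR(0)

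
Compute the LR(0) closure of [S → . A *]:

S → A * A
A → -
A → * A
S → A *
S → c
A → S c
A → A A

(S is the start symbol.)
To compute CLOSURE, for each item [A → α.Bβ] where B is a non-terminal, add [B → .γ] for all productions B → γ; repeat for the newly added items until nothing changes.

Start with: [S → . A *]
  [S → . A *] has the dot before A: add [A → . -], [A → . * A], [A → . S c], [A → . A A]
  [A → . S c] has the dot before S: add [S → . A * A], [S → . c]
No further items can be added.

CLOSURE = { [A → . * A], [A → . -], [A → . A A], [A → . S c], [S → . A * A], [S → . A *], [S → . c] }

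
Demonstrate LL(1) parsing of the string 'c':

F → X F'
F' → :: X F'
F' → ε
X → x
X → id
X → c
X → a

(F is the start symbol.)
LL(1) parsing maintains a stack (initially the start symbol over $) and the input. At each step: if the stack top is a terminal, match it against the current input token; if it is a non-terminal N, replace it with the RHS of M[N, lookahead] (the unique production whose predict set contains the lookahead).

Stack is shown with the top on the left.

Stack   Input  Action
---------------------
F $     c $    output F → X F'
X F' $  c $    output X → c
c F' $  c $    match 'c'
F' $    $      output F' → ε
$       $      accept

The string is accepted.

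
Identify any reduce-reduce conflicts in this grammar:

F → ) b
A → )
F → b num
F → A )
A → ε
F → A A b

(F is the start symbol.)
A reduce-reduce conflict occurs when an LR(0) state has two complete items [A → α .] and [B → β .] — both call for a reduction, and with no lookahead the parser cannot choose between them.

Augment with F' → F and build the canonical LR(0) collection (I0 = CLOSURE({[F' → . F]}), then GOTO on every symbol after a dot until no new states appear). It has 10 states:
  I0: { [A → . )], [A → .], [F → . ) b], [F → . A )], [F → . A A b], [F → . b num], [F' → . F] }  — shift, reduce
  I1: { [A → ) .], [F → ) . b] }  — shift, reduce
  I2: { [A → . )], [A → .], [F → A . )], [F → A . A b] }  — shift, reduce
  I3: { [F' → F .] }  — accept
  I4: { [F → b . num] }  — shift
  I5: { [F → b num .] }  — reduce
  I6: { [A → ) .], [F → A ) .] }  — 2 reduces
  I7: { [F → A A . b] }  — shift
  I8: { [F → A A b .] }  — reduce
  I9: { [F → ) b .] }  — reduce

I6 contains complete items [A → ) .], [F → A ) .] — reduce-reduce conflict.

Answer: Yes — I6: [A → ) .] vs [F → A ) .]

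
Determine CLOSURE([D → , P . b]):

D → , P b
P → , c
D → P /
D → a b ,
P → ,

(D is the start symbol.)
To compute CLOSURE, for each item [A → α.Bβ] where B is a non-terminal, add [B → .γ] for all productions B → γ; repeat for the newly added items until nothing changes.

Start with: [D → , P . b]
The dot precedes the terminal b, so nothing is added.

CLOSURE = { [D → , P . b] }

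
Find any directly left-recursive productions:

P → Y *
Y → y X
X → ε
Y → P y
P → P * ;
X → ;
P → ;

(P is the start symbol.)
P → Y *: starts with Y
Y → y X: starts with y
X → ε: starts with ε
Y → P y: starts with P
P → P * ;: LEFT RECURSIVE (starts with P)
X → ;: starts with ';'
P → ;: starts with ';'

The grammar has direct left recursion on: P.

Answer: Yes, P is left-recursive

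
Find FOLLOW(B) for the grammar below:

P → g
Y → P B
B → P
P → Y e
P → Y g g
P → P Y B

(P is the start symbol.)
To compute FOLLOW(B), find every occurrence of B on a right-hand side N → α B β: add FIRST(β) \ {ε}, and if β is empty or nullable also add FOLLOW(N). Iterate to a fixed point.

In Y → P B: B is at the end, add FOLLOW(Y)
In P → P Y B: B is at the end, add FOLLOW(P)

The FOLLOW sets referred to above (computed the same way, to a fixed point):
  FOLLOW(Y) = { 'e', 'g' }
  FOLLOW(P) = { $, 'e', 'g' }

Taking the union: FOLLOW(B) = { $, 'e', 'g' }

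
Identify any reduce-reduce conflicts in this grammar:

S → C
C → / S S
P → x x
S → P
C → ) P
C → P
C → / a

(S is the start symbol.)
Yes — I4: [C → P .] vs [S → P .]

Augment with S' → S and build the canonical LR(0) collection (I0 = CLOSURE({[S' → . S]}), then GOTO on every symbol after a dot until no new states appear). It has 12 states:
  I0: { [C → . ) P], [C → . / S S], [C → . / a], [C → . P], [P → . x x], [S → . C], [S → . P], [S' → . S] }  — shift
  I1: { [C → ) . P], [P → . x x] }  — shift
  I2: { [C → . ) P], [C → . / S S], [C → . / a], [C → . P], [C → / . S S], [C → / . a], [P → . x x], [S → . C], [S → . P] }  — shift
  I3: { [S → C .] }  — reduce
  I4: { [C → P .], [S → P .] }  — 2 reduces
  I5: { [S' → S .] }  — accept
  I6: { [P → x . x] }  — shift
  I7: { [P → x x .] }  — reduce
  I8: { [C → . ) P], [C → . / S S], [C → . / a], [C → . P], [C → / S . S], [P → . x x], [S → . C], [S → . P] }  — shift
  I9: { [C → / a .] }  — reduce
  I10: { [C → / S S .] }  — reduce
  I11: { [C → ) P .] }  — reduce

I4 contains complete items [C → P .], [S → P .] — reduce-reduce conflict.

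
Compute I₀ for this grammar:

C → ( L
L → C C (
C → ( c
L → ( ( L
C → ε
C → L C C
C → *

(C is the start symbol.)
First, augment the grammar with C' → C
I₀ = CLOSURE({ [C' → . C] }):
  [C' → . C] has the dot before C: add [C → . ( L], [C → . ( c], [C → .], [C → . L C C], [C → . *]
  [C → . L C C] has the dot before L: add [L → . C C (], [L → . ( ( L]
No further items can be added.

I₀ = { [C → . ( L], [C → . ( c], [C → . *], [C → . L C C], [C → .], [C' → . C], [L → . ( ( L], [L → . C C (] }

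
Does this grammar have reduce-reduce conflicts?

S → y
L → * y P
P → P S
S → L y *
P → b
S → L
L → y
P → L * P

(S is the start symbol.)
Augment with S' → S and build the canonical LR(0) collection (I0 = CLOSURE({[S' → . S]}), then GOTO on every symbol after a dot until no new states appear). It has 15 states:
  I0: { [L → . * y P], [L → . y], [S → . L y *], [S → . L], [S → . y], [S' → . S] }  — shift
  I1: { [L → * . y P] }  — shift
  I2: { [S → L . y *], [S → L .] }  — shift, reduce
  I3: { [S' → S .] }  — accept
  I4: { [L → y .], [S → y .] }  — 2 reduces
  I5: { [S → L y . *] }  — shift
  I6: { [S → L y * .] }  — reduce
  I7: { [L → * y . P], [L → . * y P], [L → . y], [P → . L * P], [P → . P S], [P → . b] }  — shift
  I8: { [P → L . * P] }  — shift
  I9: { [L → * y P .], [L → . * y P], [L → . y], [P → P . S], [S → . L y *], [S → . L], [S → . y] }  — shift, reduce
  I10: { [P → b .] }  — reduce
  I11: { [L → y .] }  — reduce
  I12: { [P → P S .] }  — reduce
  I13: { [L → . * y P], [L → . y], [P → . L * P], [P → . P S], [P → . b], [P → L * . P] }  — shift
  I14: { [L → . * y P], [L → . y], [P → L * P .], [P → P . S], [S → . L y *], [S → . L], [S → . y] }  — shift, reduce

I4 contains complete items [L → y .], [S → y .] — reduce-reduce conflict.

Answer: Yes — I4: [L → y .] vs [S → y .]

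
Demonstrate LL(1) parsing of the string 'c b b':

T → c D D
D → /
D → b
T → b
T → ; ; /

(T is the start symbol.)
LL(1) parsing maintains a stack (initially the start symbol over $) and the input. At each step: if the stack top is a terminal, match it against the current input token; if it is a non-terminal N, replace it with the RHS of M[N, lookahead] (the unique production whose predict set contains the lookahead).

Stack is shown with the top on the left.

Stack    Input    Action
------------------------
T $      c b b $  output T → c D D
c D D $  c b b $  match 'c'
D D $    b b $    output D → b
b D $    b b $    match 'b'
D $      b $      output D → b
b $      b $      match 'b'
$        $        accept

The string is accepted.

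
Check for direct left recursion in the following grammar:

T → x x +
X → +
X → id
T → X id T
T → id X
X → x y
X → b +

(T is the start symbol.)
T → x x +: starts with x
X → +: starts with '+'
X → id: starts with id
T → X id T: starts with X
T → id X: starts with id
X → x y: starts with x
X → b +: starts with b

No direct left recursion found.

Answer: No direct left recursion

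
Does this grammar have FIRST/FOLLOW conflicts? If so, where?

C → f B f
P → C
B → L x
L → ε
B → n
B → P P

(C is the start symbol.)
Nullable non-terminals: L.
L has a nullable alternative but only one production, so nothing to check.

B, C, P have no nullable alternative, so no FIRST/FOLLOW check is needed there.

No FIRST/FOLLOW conflicts found.

Answer: No FIRST/FOLLOW conflicts.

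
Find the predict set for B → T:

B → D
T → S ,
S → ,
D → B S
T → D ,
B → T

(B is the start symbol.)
{ ',' }

PREDICT(B → T) = (FIRST(RHS) \ {ε}) ∪ (FOLLOW(B) if ε ∈ FIRST(RHS), i.e. RHS ⇒* ε)
FIRST(T) = { ',' }
FIRST(T) = { ',' }
ε ∉ FIRST(T), so FOLLOW(B) is not added.
PREDICT(B → T) = { ',' }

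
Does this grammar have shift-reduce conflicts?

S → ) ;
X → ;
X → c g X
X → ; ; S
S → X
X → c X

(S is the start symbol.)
Yes — I2: [X → ; .] vs [X → ; . ; S]

A shift-reduce conflict occurs when an LR(0) state has both:
  - a complete (reduce) item [A → α .] (dot at the end), and
  - a shift item [B → β . c γ] (dot before a terminal).

Augment with S' → S and build the canonical LR(0) collection (I0 = CLOSURE({[S' → . S]}), then GOTO on every symbol after a dot until no new states appear). It has 12 states:
  I0: { [S → . ) ;], [S → . X], [S' → . S], [X → . ; ; S], [X → . ;], [X → . c X], [X → . c g X] }  — shift
  I1: { [S → ) . ;] }  — shift
  I2: { [X → ; . ; S], [X → ; .] }  — shift, reduce
  I3: { [S' → S .] }  — accept
  I4: { [S → X .] }  — reduce
  I5: { [X → . ; ; S], [X → . ;], [X → . c X], [X → . c g X], [X → c . X], [X → c . g X] }  — shift
  I6: { [X → c X .] }  — reduce
  I7: { [X → . ; ; S], [X → . ;], [X → . c X], [X → . c g X], [X → c g . X] }  — shift
  I8: { [X → c g X .] }  — reduce
  I9: { [S → . ) ;], [S → . X], [X → . ; ; S], [X → . ;], [X → . c X], [X → . c g X], [X → ; ; . S] }  — shift
  I10: { [X → ; ; S .] }  — reduce
  I11: { [S → ) ; .] }  — reduce

I2 contains reduce item [X → ; .] and shift item [X → ; . ; S] — shift-reduce conflict.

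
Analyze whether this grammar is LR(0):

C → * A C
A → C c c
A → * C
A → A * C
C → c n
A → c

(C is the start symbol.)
A grammar is LR(0) if no state in the canonical LR(0) collection has:
  - both a shift item (dot before a terminal) and a complete item (shift-reduce conflict), or
  - two or more complete items (reduce-reduce conflict; the accept item [C' → C .] counts as a complete item here).

Augment with C' → C and build the canonical LR(0) collection (I0 = CLOSURE({[C' → . C]}), then GOTO on every symbol after a dot until no new states appear). It has 15 states:
  I0: { [C → . * A C], [C → . c n], [C' → . C] }  — shift
  I1: { [A → . * C], [A → . A * C], [A → . C c c], [A → . c], [C → * . A C], [C → . * A C], [C → . c n] }  — shift
  I2: { [C' → C .] }  — accept
  I3: { [C → c . n] }  — shift
  I4: { [C → c n .] }  — reduce
  I5: { [A → * . C], [A → . * C], [A → . A * C], [A → . C c c], [A → . c], [C → * . A C], [C → . * A C], [C → . c n] }  — shift
  I6: { [A → A . * C], [C → * A . C], [C → . * A C], [C → . c n] }  — shift
  I7: { [A → C . c c] }  — shift
  I8: { [A → c .], [C → c . n] }  — shift, reduce
  I9: { [A → C c . c] }  — shift
  I10: { [A → C c c .] }  — reduce
  I11: { [A → . * C], [A → . A * C], [A → . C c c], [A → . c], [A → A * . C], [C → * . A C], [C → . * A C], [C → . c n] }  — shift
  I12: { [C → * A C .] }  — reduce
  I13: { [A → A * C .], [A → C . c c] }  — shift, reduce
  I14: { [A → * C .], [A → C . c c] }  — shift, reduce

Conflict in state I8:
  Shift-reduce conflict between [A → c .] and [C → c . n]
So the grammar is NOT LR(0).

Answer: No. Shift-reduce conflict between [A → c .] and [C → c . n]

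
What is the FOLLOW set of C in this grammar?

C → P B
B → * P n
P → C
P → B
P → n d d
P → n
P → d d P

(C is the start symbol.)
To compute FOLLOW(C), find every occurrence of C on a right-hand side N → α C β: add FIRST(β) \ {ε}, and if β is empty or nullable also add FOLLOW(N). Iterate to a fixed point.

C is the start symbol, so $ ∈ FOLLOW(C).
In P → C: C is at the end, add FOLLOW(P)

The FOLLOW sets referred to above (computed the same way, to a fixed point):
  FOLLOW(P) = { '*', 'n' }

Taking the union: FOLLOW(C) = { $, '*', 'n' }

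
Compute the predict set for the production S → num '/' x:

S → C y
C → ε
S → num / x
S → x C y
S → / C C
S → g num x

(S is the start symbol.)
PREDICT(S → num '/' x) = (FIRST(RHS) \ {ε}) ∪ (FOLLOW(S) if ε ∈ FIRST(RHS), i.e. RHS ⇒* ε)
FIRST(num '/' x) = { 'num' }
ε ∉ FIRST(num '/' x), so FOLLOW(S) is not added.
PREDICT(S → num '/' x) = { 'num' }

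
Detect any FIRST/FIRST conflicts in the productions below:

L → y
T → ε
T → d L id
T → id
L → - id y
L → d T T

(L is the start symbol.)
No FIRST/FIRST conflicts.

Productions for L:
  L → y: FIRST = { 'y' }
  L → - id y: FIRST = { '-' }
  L → d T T: FIRST = { 'd' }
Productions for T:
  T → ε: FIRST = { ε }
  T → d L id: FIRST = { 'd' }
  T → id: FIRST = { 'id' }

All alternatives of each non-terminal have pairwise disjoint FIRST sets.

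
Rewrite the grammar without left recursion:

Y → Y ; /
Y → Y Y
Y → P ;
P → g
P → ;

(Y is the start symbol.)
Y is directly left-recursive. The standard transformation for
  A → A α₁ | ... | A α_m | β₁ | ... | β_n
is
  A  → β₁ A' | ... | β_n A'
  A' → α₁ A' | ... | α_m A' | ε

Y → P ; becomes Y → P ; Y'
Y → Y ; / becomes Y' → ; / Y'
Y → Y Y becomes Y' → Y Y'
Add Y' → ε

Productions for other non-terminals are unchanged:
  P → g
  P → ;

Resulting grammar:
Y → P ; Y'
Y' → ; / Y'
Y' → Y Y'
Y' → ε
P → g
P → ;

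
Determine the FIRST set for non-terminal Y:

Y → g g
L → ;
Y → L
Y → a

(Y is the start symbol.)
{ ';', 'a', 'g' }

FIRST sets of the other non-terminals involved (by the same procedure, iterated to a fixed point):
  FIRST(L) = { ';' }

From Y → g g:
  - g is a terminal: add 'g' and stop
From Y → L:
  - L is a non-terminal: add FIRST(L) \ {ε} = { ';' }
    L is not nullable, so stop
From Y → a:
  - a is a terminal: add 'a' and stop

Collecting: FIRST(Y) = { ';', 'a', 'g' }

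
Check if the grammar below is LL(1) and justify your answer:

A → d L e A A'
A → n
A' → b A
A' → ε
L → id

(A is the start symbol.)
Relevant sets:
  FOLLOW(A') = { $, 'b' }

For A:
  PREDICT(A → d L e A A') = { 'd' }
  PREDICT(A → n) = { 'n' }
For A':
  PREDICT(A' → b A) = { 'b' }
  PREDICT(A' → ε) = { $, 'b' }
L has a single production, so nothing to check there.

Conflict found: Predict set conflict for A': { 'b' }
The grammar is NOT LL(1).

Answer: No. Predict set conflict for A': { 'b' }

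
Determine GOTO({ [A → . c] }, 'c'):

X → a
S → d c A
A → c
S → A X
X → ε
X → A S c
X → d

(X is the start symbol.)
GOTO(I, 'c') = CLOSURE({ [A → αX.β] : [A → α.Xβ] ∈ I, X = 'c' })

Items with dot before 'c', with the dot advanced:
  [A → . c] → [A → c .]
Closure adds nothing (no advanced item has the dot before a non-terminal).

GOTO = { [A → c .] }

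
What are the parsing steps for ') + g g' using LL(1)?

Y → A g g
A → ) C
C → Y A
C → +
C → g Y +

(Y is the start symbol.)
Stack is shown with the top on the left.

Stack      Input      Action
----------------------------
Y $        ) + g g $  output Y → A g g
A g g $    ) + g g $  output A → ) C
) C g g $  ) + g g $  match ')'
C g g $    + g g $    output C → +
+ g g $    + g g $    match '+'
g g $      g g $      match 'g'
g $        g $        match 'g'
$          $          accept

The string is accepted.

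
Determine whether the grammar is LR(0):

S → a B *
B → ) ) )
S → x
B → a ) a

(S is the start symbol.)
A grammar is LR(0) if no state in the canonical LR(0) collection has:
  - both a shift item (dot before a terminal) and a complete item (shift-reduce conflict), or
  - two or more complete items (reduce-reduce conflict; the accept item [S' → S .] counts as a complete item here).

Augment with S' → S and build the canonical LR(0) collection (I0 = CLOSURE({[S' → . S]}), then GOTO on every symbol after a dot until no new states appear). It has 12 states:
  I0: { [S → . a B *], [S → . x], [S' → . S] }  — shift
  I1: { [S' → S .] }  — accept
  I2: { [B → . ) ) )], [B → . a ) a], [S → a . B *] }  — shift
  I3: { [S → x .] }  — reduce
  I4: { [B → ) . ) )] }  — shift
  I5: { [S → a B . *] }  — shift
  I6: { [B → a . ) a] }  — shift
  I7: { [B → a ) . a] }  — shift
  I8: { [B → a ) a .] }  — reduce
  I9: { [S → a B * .] }  — reduce
  I10: { [B → ) ) . )] }  — shift
  I11: { [B → ) ) ) .] }  — reduce

Every state is either a pure shift/goto state or contains exactly one complete item and nothing to shift — no conflicts. The grammar is LR(0).

Answer: Yes, the grammar is LR(0)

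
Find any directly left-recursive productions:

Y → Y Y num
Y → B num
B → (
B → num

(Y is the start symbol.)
Yes, Y is left-recursive

Direct left recursion occurs when N → N α for some non-terminal N (the right-hand side begins with the left-hand side itself).

Y → Y Y num: LEFT RECURSIVE (starts with Y)
Y → B num: starts with B
B → (: starts with '('
B → num: starts with num

The grammar has direct left recursion on: Y.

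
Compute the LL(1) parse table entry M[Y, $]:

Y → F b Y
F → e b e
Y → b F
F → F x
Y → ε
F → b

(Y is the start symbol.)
To find M[Y, $], we find productions for Y where $ is in the predict set (PREDICT(N → α) = (FIRST(α) \ {ε}) ∪ (FOLLOW(N) if α ⇒* ε)).

Relevant sets:
  FIRST(F) = { 'b', 'e' }
  FOLLOW(Y) = { $ }

Y → F b Y: PREDICT = { 'b', 'e' }
Y → b F: PREDICT = { 'b' }
Y → ε: PREDICT = { $ }
  $ is in predict set, so this production goes in M[Y, $]

M[Y, $] = Y → ε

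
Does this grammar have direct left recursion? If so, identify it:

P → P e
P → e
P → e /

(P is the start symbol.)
Yes, P is left-recursive

Direct left recursion occurs when N → N α for some non-terminal N (the right-hand side begins with the left-hand side itself).

P → P e: LEFT RECURSIVE (starts with P)
P → e: starts with e
P → e /: starts with e

The grammar has direct left recursion on: P.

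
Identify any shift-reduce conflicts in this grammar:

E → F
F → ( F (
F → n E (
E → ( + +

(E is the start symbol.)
A shift-reduce conflict occurs when an LR(0) state has both:
  - a complete (reduce) item [A → α .] (dot at the end), and
  - a shift item [B → β . c γ] (dot before a terminal).

Augment with E' → E and build the canonical LR(0) collection (I0 = CLOSURE({[E' → . E]}), then GOTO on every symbol after a dot until no new states appear). It has 12 states:
  I0: { [E → . ( + +], [E → . F], [E' → . E], [F → . ( F (], [F → . n E (] }  — shift
  I1: { [E → ( . + +], [F → ( . F (], [F → . ( F (], [F → . n E (] }  — shift
  I2: { [E' → E .] }  — accept
  I3: { [E → F .] }  — reduce
  I4: { [E → . ( + +], [E → . F], [F → . ( F (], [F → . n E (], [F → n . E (] }  — shift
  I5: { [F → n E . (] }  — shift
  I6: { [F → n E ( .] }  — reduce
  I7: { [F → ( . F (], [F → . ( F (], [F → . n E (] }  — shift
  I8: { [E → ( + . +] }  — shift
  I9: { [F → ( F . (] }  — shift
  I10: { [F → ( F ( .] }  — reduce
  I11: { [E → ( + + .] }  — reduce

No state contains both a complete item and a shift item.

Answer: No shift-reduce conflicts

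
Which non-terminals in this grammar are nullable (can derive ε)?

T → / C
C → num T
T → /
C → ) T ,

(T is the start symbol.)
None

There are no ε-productions, so no non-terminal can derive ε.
No non-terminals are nullable.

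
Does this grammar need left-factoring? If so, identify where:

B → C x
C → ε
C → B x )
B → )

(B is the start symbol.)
Left-factoring is needed when two productions for the same non-terminal
share a common prefix on the right-hand side.

Productions for B:
  B → C x
  B → )
Productions for C:
  C → ε
  C → B x )

No common prefixes found.

Answer: No, left-factoring is not needed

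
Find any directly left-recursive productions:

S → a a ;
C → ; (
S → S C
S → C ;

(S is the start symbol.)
Direct left recursion occurs when N → N α for some non-terminal N (the right-hand side begins with the left-hand side itself).

S → a a ;: starts with a
C → ; (: starts with ';'
S → S C: LEFT RECURSIVE (starts with S)
S → C ;: starts with C

The grammar has direct left recursion on: S.

Answer: Yes, S is left-recursive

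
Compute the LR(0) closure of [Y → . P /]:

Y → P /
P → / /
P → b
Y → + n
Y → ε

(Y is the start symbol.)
To compute CLOSURE, for each item [A → α.Bβ] where B is a non-terminal, add [B → .γ] for all productions B → γ; repeat for the newly added items until nothing changes.

Start with: [Y → . P /]
  [Y → . P /] has the dot before P: add [P → . / /], [P → . b]
No further items can be added.

CLOSURE = { [P → . / /], [P → . b], [Y → . P /] }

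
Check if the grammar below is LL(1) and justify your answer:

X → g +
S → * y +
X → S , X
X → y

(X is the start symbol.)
A grammar is LL(1) if for each non-terminal N with multiple productions, the predict sets of those productions are pairwise disjoint, where PREDICT(N → α) = (FIRST(α) \ {ε}) ∪ (FOLLOW(N) if α ⇒* ε).

Relevant sets:
  FIRST(S) = { '*' }

For X:
  PREDICT(X → g '+') = { 'g' }
  PREDICT(X → S ',' X) = { '*' }
  PREDICT(X → y) = { 'y' }
S has a single production, so nothing to check there.

All predict sets are disjoint. The grammar IS LL(1).

Answer: Yes, the grammar is LL(1).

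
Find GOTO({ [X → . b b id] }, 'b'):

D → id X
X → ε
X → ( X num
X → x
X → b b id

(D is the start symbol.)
{ [X → b . b id] }

GOTO(I, 'b') = CLOSURE({ [A → αX.β] : [A → α.Xβ] ∈ I, X = 'b' })

Items with dot before 'b', with the dot advanced:
  [X → . b b id] → [X → b . b id]
Closure adds nothing (no advanced item has the dot before a non-terminal).

GOTO = { [X → b . b id] }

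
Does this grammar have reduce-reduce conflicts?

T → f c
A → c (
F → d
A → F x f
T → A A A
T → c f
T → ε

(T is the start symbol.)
A reduce-reduce conflict occurs when an LR(0) state has two complete items [A → α .] and [B → β .] — both call for a reduction, and with no lookahead the parser cannot choose between them.

Augment with T' → T and build the canonical LR(0) collection (I0 = CLOSURE({[T' → . T]}), then GOTO on every symbol after a dot until no new states appear). It has 15 states:
  I0: { [A → . F x f], [A → . c (], [F → . d], [T → . A A A], [T → . c f], [T → . f c], [T → .], [T' → . T] }  — shift, reduce
  I1: { [A → . F x f], [A → . c (], [F → . d], [T → A . A A] }  — shift
  I2: { [A → F . x f] }  — shift
  I3: { [T' → T .] }  — accept
  I4: { [A → c . (], [T → c . f] }  — shift
  I5: { [F → d .] }  — reduce
  I6: { [T → f . c] }  — shift
  I7: { [T → f c .] }  — reduce
  I8: { [A → c ( .] }  — reduce
  I9: { [T → c f .] }  — reduce
  I10: { [A → F x . f] }  — shift
  I11: { [A → F x f .] }  — reduce
  I12: { [A → . F x f], [A → . c (], [F → . d], [T → A A . A] }  — shift
  I13: { [A → c . (] }  — shift
  I14: { [T → A A A .] }  — reduce

No state contains more than one complete item.

Answer: No reduce-reduce conflicts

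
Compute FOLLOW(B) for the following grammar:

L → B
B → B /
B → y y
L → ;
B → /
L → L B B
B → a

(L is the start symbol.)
To compute FOLLOW(B), find every occurrence of B on a right-hand side N → α B β: add FIRST(β) \ {ε}, and if β is empty or nullable also add FOLLOW(N). Iterate to a fixed point.

In L → B: B is at the end, add FOLLOW(L)
In B → B /: B is followed by '/', add FIRST('/') \ {ε} = { '/' }
In L → L B B: B is followed by B, add FIRST(B) \ {ε} = { '/', 'a', 'y' }
In L → L B B: B is at the end, add FOLLOW(L)

The FOLLOW sets referred to above (computed the same way, to a fixed point):
  FOLLOW(L) = { $, '/', 'a', 'y' }

Taking the union: FOLLOW(B) = { $, '/', 'a', 'y' }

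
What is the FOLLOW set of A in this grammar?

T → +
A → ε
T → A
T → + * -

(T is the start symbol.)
To compute FOLLOW(A), find every occurrence of A on a right-hand side N → α A β: add FIRST(β) \ {ε}, and if β is empty or nullable also add FOLLOW(N). Iterate to a fixed point.

In T → A: A is at the end, add FOLLOW(T)

The FOLLOW sets referred to above (computed the same way, to a fixed point):
  FOLLOW(T) = { $ }

Taking the union: FOLLOW(A) = { $ }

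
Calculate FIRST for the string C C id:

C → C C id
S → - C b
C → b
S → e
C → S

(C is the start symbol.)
{ '-', 'b', 'e' }

FIRST sets of the non-terminals involved (from the grammar, by fixed-point iteration):
  FIRST(C) = { '-', 'b', 'e' }

To compute FIRST(C C id), process the symbols left to right:
Symbol C is a non-terminal. Add FIRST(C) \ {ε} = { '-', 'b', 'e' }
C is not nullable (ε ∉ FIRST(C)), so stop here.
FIRST(C C id) = { '-', 'b', 'e' }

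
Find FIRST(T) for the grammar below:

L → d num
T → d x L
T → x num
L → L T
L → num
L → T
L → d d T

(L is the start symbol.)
From T → d x L:
  - d is a terminal: add 'd' and stop
From T → x num:
  - x is a terminal: add 'x' and stop

Collecting: FIRST(T) = { 'd', 'x' }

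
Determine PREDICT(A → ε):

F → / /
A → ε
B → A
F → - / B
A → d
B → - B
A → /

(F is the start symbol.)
{ $ }

PREDICT(A → ε) = (FIRST(RHS) \ {ε}) ∪ (FOLLOW(A) if ε ∈ FIRST(RHS), i.e. RHS ⇒* ε)
The right-hand side is ε (FIRST(ε) = { ε }), so the predict set is FOLLOW(A) = { $ }
PREDICT(A → ε) = { $ }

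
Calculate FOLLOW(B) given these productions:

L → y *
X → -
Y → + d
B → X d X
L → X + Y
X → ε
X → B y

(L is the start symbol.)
{ 'y' }

To compute FOLLOW(B), find every occurrence of B on a right-hand side N → α B β: add FIRST(β) \ {ε}, and if β is empty or nullable also add FOLLOW(N). Iterate to a fixed point.

In X → B y: B is followed by y, add FIRST(y) \ {ε} = { 'y' }

Taking the union: FOLLOW(B) = { 'y' }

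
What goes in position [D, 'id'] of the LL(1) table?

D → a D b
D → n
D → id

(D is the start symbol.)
D → id

To find M[D, 'id'], we find productions for D where 'id' is in the predict set (PREDICT(N → α) = (FIRST(α) \ {ε}) ∪ (FOLLOW(N) if α ⇒* ε)).

D → a D b: PREDICT = { 'a' }
D → n: PREDICT = { 'n' }
D → id: PREDICT = { 'id' }
  'id' is in predict set, so this production goes in M[D, 'id']

M[D, 'id'] = D → id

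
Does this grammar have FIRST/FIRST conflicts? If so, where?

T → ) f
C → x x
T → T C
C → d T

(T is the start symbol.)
Yes. T → ')' f / T → T C on { ')' }

A FIRST/FIRST conflict occurs when two productions N → α and N → β for the same non-terminal have FIRST(α) ∩ FIRST(β) ≠ ∅ (with ε ∈ FIRST of a nullable right-hand side, so two nullable alternatives also conflict).

FIRST sets of the non-terminals at (or reachable through a nullable prefix from) the front of some alternative:
  FIRST(T) = { ')' }

Productions for T:
  T → ) f: FIRST = { ')' }
  T → T C: FIRST = { ')' }
Productions for C:
  C → x x: FIRST = { 'x' }
  C → d T: FIRST = { 'd' }

Conflict for T: T → ) f and T → T C
  Overlap: { ')' }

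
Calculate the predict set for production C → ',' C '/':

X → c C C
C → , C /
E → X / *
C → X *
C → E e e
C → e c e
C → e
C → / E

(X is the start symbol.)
{ ',' }

PREDICT(C → ',' C '/') = (FIRST(RHS) \ {ε}) ∪ (FOLLOW(C) if ε ∈ FIRST(RHS), i.e. RHS ⇒* ε)
FIRST(',' C '/') = { ',' }
ε ∉ FIRST(',' C '/'), so FOLLOW(C) is not added.
PREDICT(C → ',' C '/') = { ',' }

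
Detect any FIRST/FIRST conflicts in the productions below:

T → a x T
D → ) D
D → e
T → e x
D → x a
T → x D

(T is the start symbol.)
A FIRST/FIRST conflict occurs when two productions N → α and N → β for the same non-terminal have FIRST(α) ∩ FIRST(β) ≠ ∅ (with ε ∈ FIRST of a nullable right-hand side, so two nullable alternatives also conflict).

Productions for T:
  T → a x T: FIRST = { 'a' }
  T → e x: FIRST = { 'e' }
  T → x D: FIRST = { 'x' }
Productions for D:
  D → ) D: FIRST = { ')' }
  D → e: FIRST = { 'e' }
  D → x a: FIRST = { 'x' }

All alternatives of each non-terminal have pairwise disjoint FIRST sets.

Answer: No FIRST/FIRST conflicts.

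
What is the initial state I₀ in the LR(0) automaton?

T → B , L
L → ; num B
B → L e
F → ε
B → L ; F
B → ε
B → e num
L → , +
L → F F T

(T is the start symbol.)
First, augment the grammar with T' → T
I₀ = CLOSURE({ [T' → . T] }):
  [T' → . T] has the dot before T: add [T → . B , L]
  [T → . B , L] has the dot before B: add [B → . L e], [B → . L ; F], [B → .], [B → . e num]
  [B → . L e] has the dot before L: add [L → . ; num B], [L → . , +], [L → . F F T]
  [L → . F F T] has the dot before F: add [F → .]
No further items can be added.

I₀ = { [B → . L ; F], [B → . L e], [B → . e num], [B → .], [F → .], [L → . , +], [L → . ; num B], [L → . F F T], [T → . B , L], [T' → . T] }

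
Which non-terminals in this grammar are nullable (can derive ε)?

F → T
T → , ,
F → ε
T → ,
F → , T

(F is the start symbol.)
{ 'F' }

ε-productions: F → ε
So F is immediately nullable.
No further non-terminal can be added: every production for the remaining non-terminals contains a terminal or a non-nullable non-terminal.
Nullable = { 'F' }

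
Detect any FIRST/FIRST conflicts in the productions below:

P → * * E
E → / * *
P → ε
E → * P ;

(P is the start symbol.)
A FIRST/FIRST conflict occurs when two productions N → α and N → β for the same non-terminal have FIRST(α) ∩ FIRST(β) ≠ ∅ (with ε ∈ FIRST of a nullable right-hand side, so two nullable alternatives also conflict).

Productions for P:
  P → * * E: FIRST = { '*' }
  P → ε: FIRST = { ε }
Productions for E:
  E → / * *: FIRST = { '/' }
  E → * P ;: FIRST = { '*' }

All alternatives of each non-terminal have pairwise disjoint FIRST sets.

Answer: No FIRST/FIRST conflicts.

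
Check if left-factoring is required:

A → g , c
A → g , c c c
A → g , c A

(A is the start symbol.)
Yes, A has productions with common prefix 'g , c'

Left-factoring is needed when two productions for the same non-terminal
share a common prefix on the right-hand side.

Productions for A:
  A → g , c
  A → g , c c c
  A → g , c A

Found common prefix 'g , c' in productions for A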